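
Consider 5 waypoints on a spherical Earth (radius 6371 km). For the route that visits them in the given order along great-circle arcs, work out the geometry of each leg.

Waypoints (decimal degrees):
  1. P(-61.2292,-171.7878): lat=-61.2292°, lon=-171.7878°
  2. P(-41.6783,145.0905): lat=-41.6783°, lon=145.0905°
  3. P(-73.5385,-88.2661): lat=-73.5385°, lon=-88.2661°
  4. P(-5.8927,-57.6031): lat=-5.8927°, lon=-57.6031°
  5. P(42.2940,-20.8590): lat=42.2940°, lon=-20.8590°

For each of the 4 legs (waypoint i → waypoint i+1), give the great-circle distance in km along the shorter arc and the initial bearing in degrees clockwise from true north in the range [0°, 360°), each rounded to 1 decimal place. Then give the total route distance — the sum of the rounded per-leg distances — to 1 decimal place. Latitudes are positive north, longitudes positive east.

Leg 1: dist=3591.7 km, bearing=287.2°
Leg 2: dist=6587.7 km, bearing=164.7°
Leg 3: dist=7791.1 km, bearing=32.7°
Leg 4: dist=6519.7 km, bearing=31.2°
Total: 24490.2 km

Leg 1: φ1=-1.0686511, φ2=-0.7274236, Δφ=0.3412276, Δλ=5.5305697 rad; a=sin²(Δφ/2)+cosφ1·cosφ2·sin²(Δλ/2)=0.0773753314; c=2·atan2(√a, √(1-a))=0.563764733; dist=6371·c=3591.745 ≈ 3591.7 km; running total=3591.7 km
Leg 1 bearing: y=sinΔλ·cosφ2=-0.51053691, x=cosφ1·sinφ2-sinφ1·cosφ2·cosΔλ=0.15781516; θ=atan2(y, x)=-72.8228° <0 so +360° → 287.1772° ≈ 287.2°
Leg 2: φ1=-0.7274236, φ2=-1.2834890, Δφ=-0.5560654, Δλ=-4.0728410 rad; a=sin²(Δφ/2)+cosφ1·cosφ2·sin²(Δλ/2)=0.2443131488; c=2·atan2(√a, √(1-a))=1.034013775; dist=6371·c=6587.702 ≈ 6587.7 km; running total=10179.4 km
Leg 2 bearing: y=sinΔλ·cosφ2=0.22736715, x=cosφ1·sinφ2-sinφ1·cosφ2·cosΔλ=-0.82873465; θ=atan2(y, x)=164.6581° ≈ 164.7°
Leg 3: φ1=-1.2834890, φ2=-0.1028470, Δφ=1.1806419, Δλ=0.5351703 rad; a=sin²(Δφ/2)+cosφ1·cosφ2·sin²(Δλ/2)=0.3295399300; c=2·atan2(√a, √(1-a))=1.222900827; dist=6371·c=7791.101 ≈ 7791.1 km; running total=17970.5 km
Leg 3 bearing: y=sinΔλ·cosφ2=0.50729272, x=cosφ1·sinφ2-sinφ1·cosφ2·cosΔλ=0.79147176; θ=atan2(y, x)=32.6578° ≈ 32.7°
Leg 4: φ1=-0.1028470, φ2=0.7381696, Δφ=0.8410166, Δλ=0.6413055 rad; a=sin²(Δφ/2)+cosφ1·cosφ2·sin²(Δλ/2)=0.2397426036; c=2·atan2(√a, √(1-a))=1.023342581; dist=6371·c=6519.716 ≈ 6519.7 km; running total=24490.2 km
Leg 4 bearing: y=sinΔλ·cosφ2=0.44252061, x=cosφ1·sinφ2-sinφ1·cosφ2·cosΔλ=0.73023274; θ=atan2(y, x)=31.2158° ≈ 31.2°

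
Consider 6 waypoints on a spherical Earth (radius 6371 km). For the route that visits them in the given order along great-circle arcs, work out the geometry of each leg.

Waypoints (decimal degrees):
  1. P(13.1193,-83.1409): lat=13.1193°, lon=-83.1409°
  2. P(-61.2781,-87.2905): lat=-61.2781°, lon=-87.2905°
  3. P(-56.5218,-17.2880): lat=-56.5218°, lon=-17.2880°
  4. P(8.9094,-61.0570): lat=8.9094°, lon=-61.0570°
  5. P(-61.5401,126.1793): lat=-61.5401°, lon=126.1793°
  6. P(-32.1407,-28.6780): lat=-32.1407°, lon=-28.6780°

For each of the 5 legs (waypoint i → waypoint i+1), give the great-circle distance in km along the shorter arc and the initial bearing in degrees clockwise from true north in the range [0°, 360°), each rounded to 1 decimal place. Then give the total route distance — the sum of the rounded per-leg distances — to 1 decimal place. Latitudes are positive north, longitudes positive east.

Leg 1: φ1=0.2289750, φ2=-1.0695046, Δφ=-1.2984796, Δλ=-0.0724242 rad; a=sin²(Δφ/2)+cosφ1·cosφ2·sin²(Δλ/2)=0.3661316847; c=2·atan2(√a, √(1-a))=1.299753196; dist=6371·c=8280.728 ≈ 8280.7 km; running total=8280.7 km
Leg 1 bearing: y=sinΔλ·cosφ2=-0.03477366, x=cosφ1·sinφ2-sinφ1·cosφ2·cosΔλ=-0.96286442; θ=atan2(y, x)=-177.9317° <0 so +360° → 182.0683° ≈ 182.1°
Leg 2: φ1=-1.0695046, φ2=-0.9864915, Δφ=0.0830131, Δλ=1.2217741 rad; a=sin²(Δφ/2)+cosφ1·cosφ2·sin²(Δλ/2)=0.0889377471; c=2·atan2(√a, √(1-a))=0.605663565; dist=6371·c=3858.683 ≈ 3858.7 km; running total=12139.4 km
Leg 2 bearing: y=sinΔλ·cosφ2=0.51836116, x=cosφ1·sinφ2-sinφ1·cosφ2·cosΔλ=-0.23539967; θ=atan2(y, x)=114.4239° ≈ 114.4°
Leg 3: φ1=-0.9864915, φ2=0.1554984, Δφ=1.1419899, Δλ=-0.7639132 rad; a=sin²(Δφ/2)+cosφ1·cosφ2·sin²(Δλ/2)=0.3678205231; c=2·atan2(√a, √(1-a))=1.303257158; dist=6371·c=8303.051 ≈ 8303.1 km; running total=20442.5 km
Leg 3 bearing: y=sinΔλ·cosφ2=-0.68340620, x=cosφ1·sinφ2-sinφ1·cosφ2·cosΔλ=0.68049269; θ=atan2(y, x)=-45.1224° <0 so +360° → 314.8776° ≈ 314.9°
Leg 4: φ1=0.1554984, φ2=-1.0740774, Δφ=-1.2295757, Δλ=3.2678899 rad; a=sin²(Δφ/2)+cosφ1·cosφ2·sin²(Δλ/2)=0.8016001326; c=2·atan2(√a, √(1-a))=2.218303797; dist=6371·c=14132.813 ≈ 14132.8 km; running total=34575.3 km
Leg 4 bearing: y=sinΔλ·cosφ2=-0.06002627, x=cosφ1·sinφ2-sinφ1·cosφ2·cosΔλ=-0.79532779; θ=atan2(y, x)=-175.6839° <0 so +360° → 184.3161° ≈ 184.3°
Leg 5: φ1=-1.0740774, φ2=-0.5609610, Δφ=0.5131163, Δλ=-2.7027698 rad; a=sin²(Δφ/2)+cosφ1·cosφ2·sin²(Δλ/2)=0.4487852252; c=2·atan2(√a, √(1-a))=1.468186814; dist=6371·c=9353.818 ≈ 9353.8 km; running total=43929.1 km
Leg 5 bearing: y=sinΔλ·cosφ2=-0.35975976, x=cosφ1·sinφ2-sinφ1·cosφ2·cosΔλ=-0.92740557; θ=atan2(y, x)=-158.7977° <0 so +360° → 201.2023° ≈ 201.2°

Leg 1: dist=8280.7 km, bearing=182.1°
Leg 2: dist=3858.7 km, bearing=114.4°
Leg 3: dist=8303.1 km, bearing=314.9°
Leg 4: dist=14132.8 km, bearing=184.3°
Leg 5: dist=9353.8 km, bearing=201.2°
Total: 43929.1 km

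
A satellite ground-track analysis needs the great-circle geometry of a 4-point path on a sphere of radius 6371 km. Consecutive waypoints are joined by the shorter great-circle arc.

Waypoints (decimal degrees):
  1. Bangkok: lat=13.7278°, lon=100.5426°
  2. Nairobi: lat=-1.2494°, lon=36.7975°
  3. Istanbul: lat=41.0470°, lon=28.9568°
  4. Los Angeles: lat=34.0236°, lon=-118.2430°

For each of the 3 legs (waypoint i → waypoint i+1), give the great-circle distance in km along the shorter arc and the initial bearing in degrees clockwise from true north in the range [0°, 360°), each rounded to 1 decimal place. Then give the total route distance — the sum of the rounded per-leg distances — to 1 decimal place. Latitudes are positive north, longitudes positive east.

Leg 1: φ1=0.2395953, φ2=-0.0218061, Δφ=-0.2614015, Δλ=-1.1125619 rad; a=sin²(Δφ/2)+cosφ1·cosφ2·sin²(Δλ/2)=0.2877738700; c=2·atan2(√a, √(1-a))=1.132439464; dist=6371·c=7214.772 ≈ 7214.8 km; running total=7214.8 km
Leg 1 bearing: y=sinΔλ·cosφ2=-0.89662170, x=cosφ1·sinφ2-sinφ1·cosφ2·cosΔλ=-0.12613411; θ=atan2(y, x)=-98.0077° <0 so +360° → 261.9923° ≈ 262.0°
Leg 2: φ1=-0.0218061, φ2=0.7164053, Δφ=0.7382114, Δλ=-0.1368460 rad; a=sin²(Δφ/2)+cosφ1·cosφ2·sin²(Δλ/2)=0.1336877751; c=2·atan2(√a, √(1-a))=0.748626440; dist=6371·c=4769.499 ≈ 4769.5 km; running total=11984.3 km
Leg 2 bearing: y=sinΔλ·cosφ2=-0.10288351, x=cosφ1·sinφ2-sinφ1·cosφ2·cosΔλ=0.67281231; θ=atan2(y, x)=-8.6941° <0 so +360° → 351.3059° ≈ 351.3°
Leg 3: φ1=0.7164053, φ2=0.5938238, Δφ=-0.1225815, Δλ=-2.5691212 rad; a=sin²(Δφ/2)+cosφ1·cosφ2·sin²(Δλ/2)=0.5789858095; c=2·atan2(√a, √(1-a))=1.729432467; dist=6371·c=11018.214 ≈ 11018.2 km; running total=23002.5 km
Leg 3 bearing: y=sinΔλ·cosφ2=-0.44897408, x=cosφ1·sinφ2-sinφ1·cosφ2·cosΔλ=0.87946986; θ=atan2(y, x)=-27.0446° <0 so +360° → 332.9554° ≈ 333.0°

Leg 1: dist=7214.8 km, bearing=262.0°
Leg 2: dist=4769.5 km, bearing=351.3°
Leg 3: dist=11018.2 km, bearing=333.0°
Total: 23002.5 km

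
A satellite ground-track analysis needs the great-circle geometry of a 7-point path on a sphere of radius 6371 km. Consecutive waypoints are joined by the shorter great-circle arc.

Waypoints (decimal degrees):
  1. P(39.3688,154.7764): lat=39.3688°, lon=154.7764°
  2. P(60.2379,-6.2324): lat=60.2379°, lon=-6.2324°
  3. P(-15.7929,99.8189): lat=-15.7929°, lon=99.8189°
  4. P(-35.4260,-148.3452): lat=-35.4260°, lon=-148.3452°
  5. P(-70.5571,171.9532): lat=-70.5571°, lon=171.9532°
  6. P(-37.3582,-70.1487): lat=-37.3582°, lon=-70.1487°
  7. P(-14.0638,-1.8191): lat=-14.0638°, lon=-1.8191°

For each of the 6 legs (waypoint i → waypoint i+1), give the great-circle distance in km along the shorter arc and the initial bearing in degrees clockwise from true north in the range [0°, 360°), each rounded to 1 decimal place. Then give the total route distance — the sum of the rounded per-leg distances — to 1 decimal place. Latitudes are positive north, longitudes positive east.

Leg 1: dist=8804.1 km, bearing=350.5°
Leg 2: dist=12410.8 km, bearing=84.1°
Leg 3: dist=10863.1 km, bearing=130.2°
Leg 4: dist=4553.4 km, bearing=198.9°
Leg 5: dist=7045.2 km, bearing=128.2°
Leg 6: dist=7160.4 km, bearing=88.5°
Total: 50837.0 km

Leg 1: φ1=0.6871152, φ2=1.0513497, Δφ=0.3642345, Δλ=-2.8101337 rad; a=sin²(Δφ/2)+cosφ1·cosφ2·sin²(Δλ/2)=0.4061137739; c=2·atan2(√a, √(1-a))=1.381902562; dist=6371·c=8804.101 ≈ 8804.1 km; running total=8804.1 km
Leg 1 bearing: y=sinΔλ·cosφ2=-0.16153989, x=cosφ1·sinφ2-sinφ1·cosφ2·cosΔλ=0.96883764; θ=atan2(y, x)=-9.4662° <0 so +360° → 350.5338° ≈ 350.5°
Leg 2: φ1=1.0513497, φ2=-0.2756381, Δφ=-1.3269878, Δλ=1.8509444 rad; a=sin²(Δφ/2)+cosφ1·cosφ2·sin²(Δλ/2)=0.6841668885; c=2·atan2(√a, √(1-a))=1.948012482; dist=6371·c=12410.788 ≈ 12410.8 km; running total=21214.9 km
Leg 2 bearing: y=sinΔλ·cosφ2=0.92473788, x=cosφ1·sinφ2-sinφ1·cosφ2·cosΔλ=0.09586493; θ=atan2(y, x)=84.0815° ≈ 84.1°
Leg 3: φ1=-0.2756381, φ2=-0.6183003, Δφ=-0.3426622, Δλ=-4.3312806 rad; a=sin²(Δφ/2)+cosφ1·cosφ2·sin²(Δλ/2)=0.5669445596; c=2·atan2(√a, √(1-a))=1.705088731; dist=6371·c=10863.120 ≈ 10863.1 km; running total=32078.0 km
Leg 3 bearing: y=sinΔλ·cosφ2=0.75640070, x=cosφ1·sinφ2-sinφ1·cosφ2·cosΔλ=-0.64025908; θ=atan2(y, x)=130.2464° ≈ 130.2°
Leg 4: φ1=-0.6183003, φ2=-1.2314537, Δφ=-0.6131534, Δλ=5.5902617 rad; a=sin²(Δφ/2)+cosφ1·cosφ2·sin²(Δλ/2)=0.1223579207; c=2·atan2(√a, √(1-a))=0.714708749; dist=6371·c=4553.409 ≈ 4553.4 km; running total=36631.4 km
Leg 4 bearing: y=sinΔλ·cosφ2=-0.21263205, x=cosφ1·sinφ2-sinφ1·cosφ2·cosΔλ=-0.61994633; θ=atan2(y, x)=-161.0688° <0 so +360° → 198.9312° ≈ 198.9°
Leg 5: φ1=-1.2314537, φ2=-0.6520236, Δφ=0.5794301, Δλ=-4.2254753 rad; a=sin²(Δφ/2)+cosφ1·cosφ2·sin²(Δλ/2)=0.2758026533; c=2·atan2(√a, √(1-a))=1.105827774; dist=6371·c=7045.229 ≈ 7045.2 km; running total=43676.6 km
Leg 5 bearing: y=sinΔλ·cosφ2=0.70248009, x=cosφ1·sinφ2-sinφ1·cosφ2·cosΔλ=-0.55268791; θ=atan2(y, x)=128.1945° ≈ 128.2°
Leg 6: φ1=-0.6520236, φ2=-0.2454596, Δφ=0.4065640, Δλ=1.1925765 rad; a=sin²(Δφ/2)+cosφ1·cosφ2·sin²(Δλ/2)=0.2839153394; c=2·atan2(√a, √(1-a))=1.123899367; dist=6371·c=7160.363 ≈ 7160.4 km; running total=50837.0 km
Leg 6 bearing: y=sinΔλ·cosφ2=0.90146768, x=cosφ1·sinφ2-sinφ1·cosφ2·cosΔλ=0.02420116; θ=atan2(y, x)=88.4622° ≈ 88.5°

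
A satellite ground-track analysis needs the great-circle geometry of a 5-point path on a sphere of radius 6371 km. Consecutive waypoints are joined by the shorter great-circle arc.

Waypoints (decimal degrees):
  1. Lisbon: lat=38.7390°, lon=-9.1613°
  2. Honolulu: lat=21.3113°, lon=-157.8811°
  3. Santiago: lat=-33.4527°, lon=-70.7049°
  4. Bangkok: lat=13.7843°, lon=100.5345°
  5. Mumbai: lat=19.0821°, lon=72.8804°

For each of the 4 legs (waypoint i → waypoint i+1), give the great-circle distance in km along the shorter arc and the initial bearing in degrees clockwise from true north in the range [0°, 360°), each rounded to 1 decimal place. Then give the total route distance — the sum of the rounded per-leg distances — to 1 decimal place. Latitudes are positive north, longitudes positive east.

Leg 1: dist=12585.0 km, bearing=328.3°
Leg 2: dist=11044.5 km, bearing=122.4°
Leg 3: dist=17655.6 km, bearing=155.9°
Leg 4: dist=3004.0 km, bearing=285.1°
Total: 44289.1 km

Leg 1: φ1=0.6761231, φ2=0.3719524, Δφ=-0.3041707, Δλ=-2.5956502 rad; a=sin²(Δφ/2)+cosφ1·cosφ2·sin²(Δλ/2)=0.6968049483; c=2·atan2(√a, √(1-a))=1.975351518; dist=6371·c=12584.965 ≈ 12585.0 km; running total=12585.0 km
Leg 1 bearing: y=sinΔλ·cosφ2=-0.48371905, x=cosφ1·sinφ2-sinφ1·cosφ2·cosΔλ=0.78172062; θ=atan2(y, x)=-31.7487° <0 so +360° → 328.2513° ≈ 328.3°
Leg 2: φ1=0.3719524, φ2=-0.5838598, Δφ=-0.9558121, Δλ=1.5215117 rad; a=sin²(Δφ/2)+cosφ1·cosφ2·sin²(Δλ/2)=0.5810250443; c=2·atan2(√a, √(1-a))=1.733564175; dist=6371·c=11044.537 ≈ 11044.5 km; running total=23629.5 km
Leg 2 bearing: y=sinΔλ·cosφ2=0.83332809, x=cosφ1·sinφ2-sinφ1·cosφ2·cosΔλ=-0.52849225; θ=atan2(y, x)=122.3827° ≈ 122.4°
Leg 3: φ1=-0.5838598, φ2=0.2405814, Δφ=0.8244412, Δλ=2.9886913 rad; a=sin²(Δφ/2)+cosφ1·cosφ2·sin²(Δλ/2)=0.9661013466; c=2·atan2(√a, √(1-a))=2.771248097; dist=6371·c=17655.622 ≈ 17655.6 km; running total=41285.1 km
Leg 3 bearing: y=sinΔλ·cosφ2=0.14791976, x=cosφ1·sinφ2-sinφ1·cosφ2·cosΔλ=-0.33032996; θ=atan2(y, x)=155.8775° ≈ 155.9°
Leg 4: φ1=0.2405814, φ2=0.3330455, Δφ=0.0924641, Δλ=-0.4826551 rad; a=sin²(Δφ/2)+cosφ1·cosφ2·sin²(Δλ/2)=0.0545598838; c=2·atan2(√a, √(1-a))=0.471517004; dist=6371·c=3004.035 ≈ 3004.0 km; running total=44289.1 km
Leg 4 bearing: y=sinΔλ·cosφ2=-0.43862902, x=cosφ1·sinφ2-sinφ1·cosφ2·cosΔλ=0.11805503; θ=atan2(y, x)=-74.9361° <0 so +360° → 285.0639° ≈ 285.1°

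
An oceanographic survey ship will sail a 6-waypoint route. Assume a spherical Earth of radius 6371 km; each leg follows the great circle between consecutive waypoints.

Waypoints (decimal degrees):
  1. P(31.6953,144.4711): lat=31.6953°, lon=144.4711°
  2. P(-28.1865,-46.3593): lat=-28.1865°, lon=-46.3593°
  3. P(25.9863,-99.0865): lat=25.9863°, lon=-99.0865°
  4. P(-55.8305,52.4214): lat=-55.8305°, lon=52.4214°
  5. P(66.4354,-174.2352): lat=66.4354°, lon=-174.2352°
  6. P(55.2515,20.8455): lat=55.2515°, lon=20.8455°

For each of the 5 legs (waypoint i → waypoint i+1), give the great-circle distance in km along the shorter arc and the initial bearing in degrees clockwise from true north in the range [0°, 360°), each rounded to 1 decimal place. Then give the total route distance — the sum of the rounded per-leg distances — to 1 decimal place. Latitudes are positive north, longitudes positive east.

Leg 1: φ1=0.5531873, φ2=-0.4919472, Δφ=-1.0451346, Δλ=-3.3306188 rad; a=sin²(Δφ/2)+cosφ1·cosφ2·sin²(Δλ/2)=0.9923834861; c=2·atan2(√a, √(1-a))=2.966825037; dist=6371·c=18901.642 ≈ 18901.6 km; running total=18901.6 km
Leg 1 bearing: y=sinΔλ·cosφ2=0.16562001, x=cosφ1·sinφ2-sinφ1·cosφ2·cosΔλ=0.05295302; θ=atan2(y, x)=72.2696° ≈ 72.3°
Leg 2: φ1=-0.4919472, φ2=0.4535465, Δφ=0.9454937, Δλ=-0.9202632 rad; a=sin²(Δφ/2)+cosφ1·cosφ2·sin²(Δλ/2)=0.3635665349; c=2·atan2(√a, √(1-a))=1.294424533; dist=6371·c=8246.779 ≈ 8246.8 km; running total=27148.4 km
Leg 2 bearing: y=sinΔλ·cosφ2=-0.71530870, x=cosφ1·sinφ2-sinφ1·cosφ2·cosΔλ=0.64333280; θ=atan2(y, x)=-48.0325° <0 so +360° → 311.9675° ≈ 312.0°
Leg 3: φ1=0.4535465, φ2=-0.9744260, Δφ=-1.4279725, Δλ=2.6443117 rad; a=sin²(Δφ/2)+cosφ1·cosφ2·sin²(Δλ/2)=0.9031172994; c=2·atan2(√a, √(1-a))=2.508555733; dist=6371·c=15982.009 ≈ 15982.0 km; running total=43130.4 km
Leg 3 bearing: y=sinΔλ·cosφ2=0.26792483, x=cosφ1·sinφ2-sinφ1·cosφ2·cosΔλ=-0.52744863; θ=atan2(y, x)=153.0711° ≈ 153.1°
Leg 4: φ1=-0.9744260, φ2=1.1595165, Δφ=2.1339425, Δλ=-3.9559039 rad; a=sin²(Δφ/2)+cosφ1·cosφ2·sin²(Δλ/2)=0.9562492531; c=2·atan2(√a, √(1-a))=2.720147000; dist=6371·c=17330.057 ≈ 17330.1 km; running total=60460.5 km
Leg 4 bearing: y=sinΔλ·cosφ2=0.29074325, x=cosφ1·sinφ2-sinφ1·cosφ2·cosΔλ=0.28777567; θ=atan2(y, x)=45.2939° ≈ 45.3°
Leg 5: φ1=1.1595165, φ2=0.9643206, Δφ=-0.1951959, Δλ=3.4048005 rad; a=sin²(Δφ/2)+cosφ1·cosφ2·sin²(Δλ/2)=0.2334376249; c=2·atan2(√a, √(1-a))=1.008506643; dist=6371·c=6425.196 ≈ 6425.2 km; running total=66885.7 km
Leg 5 bearing: y=sinΔλ·cosφ2=-0.14829575, x=cosφ1·sinφ2-sinφ1·cosφ2·cosΔλ=0.83293840; θ=atan2(y, x)=-10.0951° <0 so +360° → 349.9049° ≈ 349.9°

Leg 1: dist=18901.6 km, bearing=72.3°
Leg 2: dist=8246.8 km, bearing=312.0°
Leg 3: dist=15982.0 km, bearing=153.1°
Leg 4: dist=17330.1 km, bearing=45.3°
Leg 5: dist=6425.2 km, bearing=349.9°
Total: 66885.7 km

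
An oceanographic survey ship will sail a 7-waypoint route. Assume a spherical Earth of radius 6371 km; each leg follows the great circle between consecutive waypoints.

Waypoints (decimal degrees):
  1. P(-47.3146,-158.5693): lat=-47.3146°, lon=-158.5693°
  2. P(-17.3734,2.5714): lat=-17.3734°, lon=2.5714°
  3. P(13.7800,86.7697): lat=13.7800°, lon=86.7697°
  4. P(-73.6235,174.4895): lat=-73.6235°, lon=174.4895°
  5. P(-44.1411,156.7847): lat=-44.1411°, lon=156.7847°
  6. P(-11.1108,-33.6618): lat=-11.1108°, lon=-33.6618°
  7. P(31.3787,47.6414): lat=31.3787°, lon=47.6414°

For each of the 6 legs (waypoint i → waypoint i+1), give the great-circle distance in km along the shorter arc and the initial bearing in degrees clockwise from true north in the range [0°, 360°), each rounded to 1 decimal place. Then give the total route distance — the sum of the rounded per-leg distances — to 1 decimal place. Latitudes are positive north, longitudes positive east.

Leg 1: dist=12579.4 km, bearing=160.4°
Leg 2: dist=9863.7 km, bearing=75.1°
Leg 3: dist=11405.3 km, bearing=163.2°
Leg 4: dist=3400.3 km, bearing=334.6°
Leg 5: dist=13781.3 km, bearing=167.6°
Leg 6: dist=9839.8 km, bearing=57.6°
Total: 60869.8 km

Leg 1: φ1=-0.8257956, φ2=-0.3032230, Δφ=0.5225725, Δλ=2.8124358 rad; a=sin²(Δφ/2)+cosφ1·cosφ2·sin²(Δλ/2)=0.6964054297; c=2·atan2(√a, √(1-a))=1.974482478; dist=6371·c=12579.428 ≈ 12579.4 km; running total=12579.4 km
Leg 1 bearing: y=sinΔλ·cosφ2=0.30849853, x=cosφ1·sinφ2-sinφ1·cosφ2·cosΔλ=-0.86633036; θ=atan2(y, x)=160.3993° ≈ 160.4°
Leg 2: φ1=-0.3032230, φ2=0.2405064, Δφ=0.5437294, Δλ=1.4695376 rad; a=sin²(Δφ/2)+cosφ1·cosφ2·sin²(Δλ/2)=0.4887134555; c=2·atan2(√a, √(1-a))=1.548221320; dist=6371·c=9863.718 ≈ 9863.7 km; running total=22443.1 km
Leg 2 bearing: y=sinΔλ·cosφ2=0.96624263, x=cosφ1·sinφ2-sinφ1·cosφ2·cosΔλ=0.25664302; θ=atan2(y, x)=75.1252° ≈ 75.1°
Leg 3: φ1=0.2405064, φ2=-1.2849725, Δφ=-1.5254789, Δλ=1.5309993 rad; a=sin²(Δφ/2)+cosφ1·cosφ2·sin²(Δλ/2)=0.6088179927; c=2·atan2(√a, √(1-a))=1.790188069; dist=6371·c=11405.288 ≈ 11405.3 km; running total=33848.4 km
Leg 3 bearing: y=sinΔλ·cosφ2=0.28172472, x=cosφ1·sinφ2-sinφ1·cosφ2·cosΔλ=-0.93448690; θ=atan2(y, x)=163.2232° ≈ 163.2°
Leg 4: φ1=-1.2849725, φ2=-0.7704075, Δφ=0.5145650, Δλ=-0.3090071 rad; a=sin²(Δφ/2)+cosφ1·cosφ2·sin²(Δλ/2)=0.0695382018; c=2·atan2(√a, √(1-a))=0.533713954; dist=6371·c=3400.292 ≈ 3400.3 km; running total=37248.7 km
Leg 4 bearing: y=sinΔλ·cosφ2=-0.21823958, x=cosφ1·sinφ2-sinφ1·cosφ2·cosΔλ=0.45954548; θ=atan2(y, x)=-25.4032° <0 so +360° → 334.5968° ≈ 334.6°
Leg 5: φ1=-0.7704075, φ2=-0.1939200, Δφ=0.5764875, Δλ=-3.3239185 rad; a=sin²(Δφ/2)+cosφ1·cosφ2·sin²(Δλ/2)=0.7791487731; c=2·atan2(√a, √(1-a))=2.163128669; dist=6371·c=13781.293 ≈ 13781.3 km; running total=51030.0 km
Leg 5 bearing: y=sinΔλ·cosφ2=0.17791878, x=cosφ1·sinφ2-sinφ1·cosφ2·cosΔλ=-0.81033867; θ=atan2(y, x)=167.6166° ≈ 167.6°
Leg 6: φ1=-0.1939200, φ2=0.5476616, Δφ=0.7415817, Δλ=1.4190085 rad; a=sin²(Δφ/2)+cosφ1·cosφ2·sin²(Δλ/2)=0.4868348494; c=2·atan2(√a, √(1-a))=1.544462982; dist=6371·c=9839.774 ≈ 9839.8 km; running total=60869.8 km
Leg 6 bearing: y=sinΔλ·cosφ2=0.84392836, x=cosφ1·sinφ2-sinφ1·cosφ2·cosΔλ=0.53580933; θ=atan2(y, x)=57.5886° ≈ 57.6°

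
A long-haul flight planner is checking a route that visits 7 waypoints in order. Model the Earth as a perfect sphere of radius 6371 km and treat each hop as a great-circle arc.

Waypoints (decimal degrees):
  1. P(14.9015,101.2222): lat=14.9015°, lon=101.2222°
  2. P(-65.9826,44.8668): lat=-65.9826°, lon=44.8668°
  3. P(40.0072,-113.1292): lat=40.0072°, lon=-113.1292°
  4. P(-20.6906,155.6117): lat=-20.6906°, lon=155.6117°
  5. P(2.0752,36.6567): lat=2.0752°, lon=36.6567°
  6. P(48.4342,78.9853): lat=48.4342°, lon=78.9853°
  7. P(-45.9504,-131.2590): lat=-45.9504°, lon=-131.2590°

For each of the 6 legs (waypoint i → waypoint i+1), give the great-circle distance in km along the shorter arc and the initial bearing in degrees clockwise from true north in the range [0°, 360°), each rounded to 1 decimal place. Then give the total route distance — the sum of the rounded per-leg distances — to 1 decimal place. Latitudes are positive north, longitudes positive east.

Leg 1: dist=10115.7 km, bearing=199.8°
Leg 2: dist=16812.2 km, bearing=216.6°
Leg 3: dist=11570.6 km, bearing=254.6°
Leg 4: dist=13091.6 km, bearing=261.1°
Leg 5: dist=6543.8 km, bearing=31.5°
Leg 6: dist=17728.3 km, bearing=94.5°
Total: 75862.2 km

Leg 1: φ1=0.2600802, φ2=-1.1516136, Δφ=-1.4116939, Δλ=-0.9835873 rad; a=sin²(Δφ/2)+cosφ1·cosφ2·sin²(Δλ/2)=0.5084878240; c=2·atan2(√a, √(1-a))=1.587772790; dist=6371·c=10115.700 ≈ 10115.7 km; running total=10115.7 km
Leg 1 bearing: y=sinΔλ·cosφ2=-0.33883522, x=cosφ1·sinφ2-sinφ1·cosφ2·cosΔλ=-0.94069257; θ=atan2(y, x)=-160.1911° <0 so +360° → 199.8089° ≈ 199.8°
Leg 2: φ1=-1.1516136, φ2=0.6982574, Δφ=1.8498710, Δλ=-2.7575504 rad; a=sin²(Δφ/2)+cosφ1·cosφ2·sin²(Δλ/2)=0.9381365052; c=2·atan2(√a, √(1-a))=2.638867944; dist=6371·c=16812.228 ≈ 16812.2 km; running total=26927.9 km
Leg 2 bearing: y=sinΔλ·cosφ2=-0.28698462, x=cosφ1·sinφ2-sinφ1·cosφ2·cosΔλ=-0.38702124; θ=atan2(y, x)=-143.4423° <0 so +360° → 216.5577° ≈ 216.6°
Leg 3: φ1=0.6982574, φ2=-0.3611191, Δφ=-1.0593765, Δλ=4.6904135 rad; a=sin²(Δφ/2)+cosφ1·cosφ2·sin²(Δλ/2)=0.6214450375; c=2·atan2(√a, √(1-a))=1.816140365; dist=6371·c=11570.630 ≈ 11570.6 km; running total=38498.5 km
Leg 3 bearing: y=sinΔλ·cosφ2=-0.93527613, x=cosφ1·sinφ2-sinφ1·cosφ2·cosΔλ=-0.25741594; θ=atan2(y, x)=-105.3885° <0 so +360° → 254.6115° ≈ 254.6°
Leg 4: φ1=-0.3611191, φ2=0.0362191, Δφ=0.3973382, Δλ=-2.0761564 rad; a=sin²(Δφ/2)+cosφ1·cosφ2·sin²(Δλ/2)=0.7326973808; c=2·atan2(√a, √(1-a))=2.054876892; dist=6371·c=13091.621 ≈ 13091.6 km; running total=51590.1 km
Leg 4 bearing: y=sinΔλ·cosφ2=-0.87442635, x=cosφ1·sinφ2-sinφ1·cosφ2·cosΔλ=-0.13706305; θ=atan2(y, x)=-98.9084° <0 so +360° → 261.0916° ≈ 261.1°
Leg 5: φ1=0.0362191, φ2=0.8453363, Δφ=0.8091172, Δλ=0.7387734 rad; a=sin²(Δφ/2)+cosφ1·cosφ2·sin²(Δλ/2)=0.2413607143; c=2·atan2(√a, √(1-a))=1.027128362; dist=6371·c=6543.835 ≈ 6543.8 km; running total=58133.9 km
Leg 5 bearing: y=sinΔλ·cosφ2=0.44677506, x=cosφ1·sinφ2-sinφ1·cosφ2·cosΔλ=0.72994173; θ=atan2(y, x)=31.4695° ≈ 31.5°
Leg 6: φ1=0.8453363, φ2=-0.8019858, Δφ=-1.6473220, Δλ=-3.6694553 rad; a=sin²(Δφ/2)+cosφ1·cosφ2·sin²(Δλ/2)=0.9681351527; c=2·atan2(√a, √(1-a))=2.782654353; dist=6371·c=17728.291 ≈ 17728.3 km; running total=75862.2 km
Leg 6 bearing: y=sinΔλ·cosφ2=0.35020464, x=cosφ1·sinφ2-sinφ1·cosφ2·cosΔλ=-0.02747049; θ=atan2(y, x)=94.4852° ≈ 94.5°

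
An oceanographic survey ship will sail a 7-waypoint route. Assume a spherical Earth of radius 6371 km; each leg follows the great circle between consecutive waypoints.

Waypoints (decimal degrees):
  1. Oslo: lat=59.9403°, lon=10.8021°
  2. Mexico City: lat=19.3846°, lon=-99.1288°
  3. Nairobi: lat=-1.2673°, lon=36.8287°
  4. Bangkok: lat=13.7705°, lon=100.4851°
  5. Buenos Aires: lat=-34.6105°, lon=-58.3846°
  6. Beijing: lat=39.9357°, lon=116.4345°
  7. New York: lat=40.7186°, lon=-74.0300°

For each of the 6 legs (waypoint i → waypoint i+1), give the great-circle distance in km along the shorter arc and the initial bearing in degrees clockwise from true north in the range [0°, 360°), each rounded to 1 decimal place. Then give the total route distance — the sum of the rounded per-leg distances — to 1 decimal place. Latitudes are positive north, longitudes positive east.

Leg 1: dist=9201.4 km, bearing=296.6°
Leg 2: dist=14817.3 km, bearing=72.6°
Leg 3: dist=7206.5 km, bearing=74.1°
Leg 4: dist=16873.0 km, bearing=218.8°
Leg 5: dist=19266.5 km, bearing=36.2°
Leg 6: dist=10984.4 km, bearing=8.0°
Total: 78349.1 km

Leg 1: φ1=1.0461556, φ2=0.3383251, Δφ=-0.7078305, Δλ=-1.9186562 rad; a=sin²(Δφ/2)+cosφ1·cosφ2·sin²(Δλ/2)=0.4369019677; c=2·atan2(√a, √(1-a))=1.444262884; dist=6371·c=9201.399 ≈ 9201.4 km; running total=9201.4 km
Leg 1 bearing: y=sinΔλ·cosφ2=-0.88681169, x=cosφ1·sinφ2-sinφ1·cosφ2·cosΔλ=0.44456673; θ=atan2(y, x)=-63.3750° <0 so +360° → 296.6250° ≈ 296.6°
Leg 2: φ1=0.3383251, φ2=-0.0221186, Δφ=-0.3604437, Δλ=2.3729060 rad; a=sin²(Δφ/2)+cosφ1·cosφ2·sin²(Δλ/2)=0.8426252017; c=2·atan2(√a, √(1-a))=2.325743786; dist=6371·c=14817.314 ≈ 14817.3 km; running total=24018.7 km
Leg 2 bearing: y=sinΔλ·cosφ2=0.69502171, x=cosφ1·sinφ2-sinφ1·cosφ2·cosΔλ=0.21766190; θ=atan2(y, x)=72.6109° ≈ 72.6°
Leg 3: φ1=-0.0221186, φ2=0.2403406, Δφ=0.2624591, Δλ=1.1110138 rad; a=sin²(Δφ/2)+cosφ1·cosφ2·sin²(Δλ/2)=0.2871857551; c=2·atan2(√a, √(1-a))=1.131140012; dist=6371·c=7206.493 ≈ 7206.5 km; running total=31225.2 km
Leg 3 bearing: y=sinΔλ·cosφ2=0.87039097, x=cosφ1·sinφ2-sinφ1·cosφ2·cosΔλ=0.24750748; θ=atan2(y, x)=74.1262° ≈ 74.1°
Leg 4: φ1=0.2403406, φ2=-0.6040672, Δφ=-0.8444077, Δλ=-2.7727993 rad; a=sin²(Δφ/2)+cosφ1·cosφ2·sin²(Δλ/2)=0.9404149619; c=2·atan2(√a, √(1-a))=2.648408670; dist=6371·c=16873.012 ≈ 16873.0 km; running total=48098.2 km
Leg 4 bearing: y=sinΔλ·cosφ2=-0.29669502, x=cosφ1·sinφ2-sinφ1·cosφ2·cosΔλ=-0.36893185; θ=atan2(y, x)=-141.1938° <0 so +360° → 218.8062° ≈ 218.8°
Leg 5: φ1=-0.6040672, φ2=0.6970095, Δφ=1.3010766, Δλ=3.0511689 rad; a=sin²(Δφ/2)+cosφ1·cosφ2·sin²(Δλ/2)=0.9965528818; c=2·atan2(√a, √(1-a))=3.024100758; dist=6371·c=19266.546 ≈ 19266.5 km; running total=67364.7 km
Leg 5 bearing: y=sinΔλ·cosφ2=0.06923936, x=cosφ1·sinφ2-sinφ1·cosφ2·cosΔλ=0.09458781; θ=atan2(y, x)=36.2046° ≈ 36.2°
Leg 6: φ1=0.6970095, φ2=0.7106736, Δφ=0.0136642, Δλ=-3.3242326 rad; a=sin²(Δφ/2)+cosφ1·cosφ2·sin²(Δλ/2)=0.5763625099; c=2·atan2(√a, √(1-a))=1.724121383; dist=6371·c=10984.377 ≈ 10984.4 km; running total=78349.1 km
Leg 6 bearing: y=sinΔλ·cosφ2=0.13765866, x=cosφ1·sinφ2-sinφ1·cosφ2·cosΔλ=0.97863434; θ=atan2(y, x)=8.0069° ≈ 8.0°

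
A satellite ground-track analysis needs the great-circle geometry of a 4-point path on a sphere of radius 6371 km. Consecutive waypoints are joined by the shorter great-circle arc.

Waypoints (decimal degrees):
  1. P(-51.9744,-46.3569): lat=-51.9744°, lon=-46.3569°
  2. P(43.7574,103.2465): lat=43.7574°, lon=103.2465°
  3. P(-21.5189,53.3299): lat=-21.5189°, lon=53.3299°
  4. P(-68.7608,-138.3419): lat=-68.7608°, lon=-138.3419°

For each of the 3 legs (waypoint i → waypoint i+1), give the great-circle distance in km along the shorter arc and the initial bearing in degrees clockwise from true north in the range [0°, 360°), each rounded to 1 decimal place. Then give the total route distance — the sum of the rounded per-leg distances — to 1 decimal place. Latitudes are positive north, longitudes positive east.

Leg 1: dist=17592.6 km, bearing=100.0°
Leg 2: dist=8861.1 km, bearing=226.3°
Leg 3: dist=9932.0 km, bearing=175.8°
Total: 36385.7 km

Leg 1: φ1=-0.9071244, φ2=0.7637107, Δφ=1.6708351, Δλ=2.6110719 rad; a=sin²(Δφ/2)+cosφ1·cosφ2·sin²(Δλ/2)=0.9642876536; c=2·atan2(√a, √(1-a))=2.761351897; dist=6371·c=17592.573 ≈ 17592.6 km; running total=17592.6 km
Leg 1 bearing: y=sinΔλ·cosφ2=0.36545839, x=cosφ1·sinφ2-sinφ1·cosφ2·cosΔλ=-0.06471526; θ=atan2(y, x)=100.0418° ≈ 100.0°
Leg 2: φ1=0.7637107, φ2=-0.3755757, Δφ=-1.1392864, Δλ=-0.8712090 rad; a=sin²(Δφ/2)+cosφ1·cosφ2·sin²(Δλ/2)=0.4105149907; c=2·atan2(√a, √(1-a))=1.390856859; dist=6371·c=8861.149 ≈ 8861.1 km; running total=26453.7 km
Leg 2 bearing: y=sinΔλ·cosφ2=-0.71177738, x=cosφ1·sinφ2-sinφ1·cosφ2·cosΔλ=-0.67922213; θ=atan2(y, x)=-133.6593° <0 so +360° → 226.3407° ≈ 226.3°
Leg 3: φ1=-0.3755757, φ2=-1.2001024, Δφ=-0.8245267, Δλ=-3.3453040 rad; a=sin²(Δφ/2)+cosφ1·cosφ2·sin²(Δλ/2)=0.4940748898; c=2·atan2(√a, √(1-a))=1.558945829; dist=6371·c=9932.044 ≈ 9932.0 km; running total=36385.7 km
Leg 3 bearing: y=sinΔλ·cosφ2=0.07328760, x=cosφ1·sinφ2-sinφ1·cosφ2·cosΔλ=-0.99724044; θ=atan2(y, x)=175.7969° ≈ 175.8°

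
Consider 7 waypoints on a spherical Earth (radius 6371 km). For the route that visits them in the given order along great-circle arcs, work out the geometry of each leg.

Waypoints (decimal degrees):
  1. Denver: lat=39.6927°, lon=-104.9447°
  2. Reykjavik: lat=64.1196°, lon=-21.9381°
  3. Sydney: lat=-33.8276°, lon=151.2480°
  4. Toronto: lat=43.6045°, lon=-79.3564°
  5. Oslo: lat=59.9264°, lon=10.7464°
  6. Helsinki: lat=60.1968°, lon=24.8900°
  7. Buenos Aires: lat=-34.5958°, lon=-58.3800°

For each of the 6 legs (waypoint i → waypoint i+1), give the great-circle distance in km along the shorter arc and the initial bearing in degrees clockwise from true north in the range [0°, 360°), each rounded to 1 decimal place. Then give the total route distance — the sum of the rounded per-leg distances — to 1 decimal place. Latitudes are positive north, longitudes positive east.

Leg 1: dist=5783.4 km, bearing=33.3°
Leg 2: dist=16614.6 km, bearing=11.2°
Leg 3: dist=15564.1 km, bearing=60.5°
Leg 4: dist=5938.1 km, bearing=38.6°
Leg 5: dist=784.0 km, bearing=81.7°
Leg 6: dist=12943.8 km, bearing=245.9°
Total: 57628.0 km

Leg 1: φ1=0.6927683, φ2=1.1190981, Δφ=0.4263298, Δλ=1.4487385 rad; a=sin²(Δφ/2)+cosφ1·cosφ2·sin²(Δλ/2)=0.1922449534; c=2·atan2(√a, √(1-a))=0.907763303; dist=6371·c=5783.360 ≈ 5783.4 km; running total=5783.4 km
Leg 1 bearing: y=sinΔλ·cosφ2=0.43324660, x=cosφ1·sinφ2-sinφ1·cosφ2·cosΔλ=0.65836518; θ=atan2(y, x)=33.3475° ≈ 33.3°
Leg 2: φ1=1.1190981, φ2=-0.5904030, Δφ=-1.7095011, Δλ=3.0226677 rad; a=sin²(Δφ/2)+cosφ1·cosφ2·sin²(Δλ/2)=0.9304524175; c=2·atan2(√a, √(1-a))=2.607841822; dist=6371·c=16614.560 ≈ 16614.6 km; running total=22398.0 km
Leg 2 bearing: y=sinΔλ·cosφ2=0.09856023, x=cosφ1·sinφ2-sinφ1·cosφ2·cosΔλ=0.49912799; θ=atan2(y, x)=11.1702° ≈ 11.2°
Leg 3: φ1=-0.5904030, φ2=0.7610421, Δφ=1.3514451, Δλ=-4.0248060 rad; a=sin²(Δφ/2)+cosφ1·cosφ2·sin²(Δλ/2)=0.8828589179; c=2·atan2(√a, √(1-a))=2.442952996; dist=6371·c=15564.054 ≈ 15564.1 km; running total=37962.1 km
Leg 3 bearing: y=sinΔλ·cosφ2=0.55958535, x=cosφ1·sinφ2-sinφ1·cosφ2·cosΔλ=0.31708111; θ=atan2(y, x)=60.4626° ≈ 60.5°
Leg 4: φ1=0.7610421, φ2=1.0459130, Δφ=0.2848709, Δλ=1.5725905 rad; a=sin²(Δφ/2)+cosφ1·cosφ2·sin²(Δλ/2)=0.2019086052; c=2·atan2(√a, √(1-a))=0.932058242; dist=6371·c=5938.143 ≈ 5938.1 km; running total=43900.2 km
Leg 4 bearing: y=sinΔλ·cosφ2=0.50111124, x=cosφ1·sinφ2-sinφ1·cosφ2·cosΔλ=0.62725880; θ=atan2(y, x)=38.6210° ≈ 38.6°
Leg 5: φ1=1.0459130, φ2=1.0506324, Δφ=0.0047194, Δλ=0.2468524 rad; a=sin²(Δφ/2)+cosφ1·cosφ2·sin²(Δλ/2)=0.0037805862; c=2·atan2(√a, √(1-a))=0.123050560; dist=6371·c=783.955 ≈ 784.0 km; running total=44684.2 km
Leg 5 bearing: y=sinΔλ·cosφ2=0.12144891, x=cosφ1·sinφ2-sinφ1·cosφ2·cosΔλ=0.01775769; θ=atan2(y, x)=81.6814° ≈ 81.7°
Leg 6: φ1=1.0506324, φ2=-0.6038106, Δφ=-1.6544430, Δλ=-1.4533357 rad; a=sin²(Δφ/2)+cosφ1·cosφ2·sin²(Δλ/2)=0.7223699428; c=2·atan2(√a, √(1-a))=2.031680150; dist=6371·c=12943.834 ≈ 12943.8 km; running total=57628.0 km
Leg 6 bearing: y=sinΔλ·cosφ2=-0.81750582, x=cosφ1·sinφ2-sinφ1·cosφ2·cosΔλ=-0.36591073; θ=atan2(y, x)=-114.1130° <0 so +360° → 245.8870° ≈ 245.9°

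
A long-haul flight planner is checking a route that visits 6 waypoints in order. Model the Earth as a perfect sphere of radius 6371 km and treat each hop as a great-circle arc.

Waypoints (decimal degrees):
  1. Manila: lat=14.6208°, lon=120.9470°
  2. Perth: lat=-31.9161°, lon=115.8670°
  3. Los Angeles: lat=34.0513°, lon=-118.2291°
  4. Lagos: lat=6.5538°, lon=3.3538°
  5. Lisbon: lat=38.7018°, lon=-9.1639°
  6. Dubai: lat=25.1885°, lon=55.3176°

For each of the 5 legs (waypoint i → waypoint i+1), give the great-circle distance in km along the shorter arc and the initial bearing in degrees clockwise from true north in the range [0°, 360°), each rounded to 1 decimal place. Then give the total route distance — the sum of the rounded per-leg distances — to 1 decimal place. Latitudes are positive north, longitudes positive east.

Leg 1: dist=5202.9 km, bearing=185.9°
Leg 2: dist=15023.4 km, bearing=72.0°
Leg 3: dist=12402.9 km, bearing=65.5°
Leg 4: dist=3789.6 km, bearing=342.4°
Leg 5: dist=6140.8 km, bearing=83.8°
Total: 42559.6 km

Leg 1: φ1=0.2551811, φ2=-0.5570410, Δφ=-0.8122221, Δλ=-0.0886627 rad; a=sin²(Δφ/2)+cosφ1·cosφ2·sin²(Δλ/2)=0.1576694538; c=2·atan2(√a, √(1-a))=0.816657712; dist=6371·c=5202.926 ≈ 5202.9 km; running total=5202.9 km
Leg 1 bearing: y=sinΔλ·cosφ2=-0.07516041, x=cosφ1·sinφ2-sinφ1·cosφ2·cosΔλ=-0.72497593; θ=atan2(y, x)=-174.0811° <0 so +360° → 185.9189° ≈ 185.9°
Leg 2: φ1=-0.5570410, φ2=0.5943073, Δφ=1.1513483, Δλ=-4.0857477 rad; a=sin²(Δφ/2)+cosφ1·cosφ2·sin²(Δλ/2)=0.8542239975; c=2·atan2(√a, √(1-a))=2.358093056; dist=6371·c=15023.411 ≈ 15023.4 km; running total=20226.3 km
Leg 2 bearing: y=sinΔλ·cosφ2=0.67111605, x=cosφ1·sinφ2-sinφ1·cosφ2·cosΔλ=0.21841403; θ=atan2(y, x)=71.9726° ≈ 72.0°
Leg 3: φ1=0.5943073, φ2=0.1143854, Δφ=-0.4799219, Δλ=2.1220219 rad; a=sin²(Δφ/2)+cosφ1·cosφ2·sin²(Δλ/2)=0.6835931817; c=2·atan2(√a, √(1-a))=1.946778598; dist=6371·c=12402.926 ≈ 12402.9 km; running total=32629.2 km
Leg 3 bearing: y=sinΔλ·cosφ2=0.84631633, x=cosφ1·sinφ2-sinφ1·cosφ2·cosΔλ=0.38590523; θ=atan2(y, x)=65.4879° ≈ 65.5°
Leg 4: φ1=0.1143854, φ2=0.6754738, Δφ=0.5610884, Δλ=-0.2184751 rad; a=sin²(Δφ/2)+cosφ1·cosφ2·sin²(Δλ/2)=0.0858766993; c=2·atan2(√a, √(1-a))=0.594824953; dist=6371·c=3789.630 ≈ 3789.6 km; running total=36418.8 km
Leg 4 bearing: y=sinΔλ·cosφ2=-0.16914717, x=cosφ1·sinφ2-sinφ1·cosφ2·cosΔλ=0.53422542; θ=atan2(y, x)=-17.5689° <0 so +360° → 342.4311° ≈ 342.4°
Leg 5: φ1=0.6754738, φ2=0.4396223, Δφ=-0.2358516, Δλ=1.1254145 rad; a=sin²(Δφ/2)+cosφ1·cosφ2·sin²(Δλ/2)=0.2148267647; c=2·atan2(√a, √(1-a))=0.963868730; dist=6371·c=6140.808 ≈ 6140.8 km; running total=42559.6 km
Leg 5 bearing: y=sinΔλ·cosφ2=0.81663487, x=cosφ1·sinφ2-sinφ1·cosφ2·cosΔλ=0.08838774; θ=atan2(y, x)=83.8227° ≈ 83.8°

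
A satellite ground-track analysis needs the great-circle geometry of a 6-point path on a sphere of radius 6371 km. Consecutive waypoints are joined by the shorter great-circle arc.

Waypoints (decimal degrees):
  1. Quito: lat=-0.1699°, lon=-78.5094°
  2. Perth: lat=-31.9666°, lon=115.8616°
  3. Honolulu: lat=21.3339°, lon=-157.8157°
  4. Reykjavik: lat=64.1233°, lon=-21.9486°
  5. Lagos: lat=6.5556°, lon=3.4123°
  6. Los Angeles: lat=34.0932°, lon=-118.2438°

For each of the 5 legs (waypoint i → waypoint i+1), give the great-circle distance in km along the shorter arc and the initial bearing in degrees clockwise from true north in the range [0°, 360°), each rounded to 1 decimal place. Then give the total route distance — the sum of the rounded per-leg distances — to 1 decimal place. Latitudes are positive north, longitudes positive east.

Leg 1: φ1=-0.0029653, φ2=-0.5579224, Δφ=-0.5549571, Δλ=3.3924139 rad; a=sin²(Δφ/2)+cosφ1·cosφ2·sin²(Δλ/2)=0.9101186653; c=2·atan2(√a, √(1-a))=2.532622119; dist=6371·c=16135.336 ≈ 16135.3 km; running total=16135.3 km
Leg 1 bearing: y=sinΔλ·cosφ2=-0.21056184, x=cosφ1·sinφ2-sinφ1·cosφ2·cosΔλ=-0.53185941; θ=atan2(y, x)=-158.4015° <0 so +360° → 201.5985° ≈ 201.6°
Leg 2: φ1=-0.5579224, φ2=0.3723468, Δφ=0.9302692, Δλ=-4.7765700 rad; a=sin²(Δφ/2)+cosφ1·cosφ2·sin²(Δλ/2)=0.5709617334; c=2·atan2(√a, √(1-a))=1.713200608; dist=6371·c=10914.801 ≈ 10914.8 km; running total=27050.1 km
Leg 2 bearing: y=sinΔλ·cosφ2=0.92955833, x=cosφ1·sinφ2-sinφ1·cosφ2·cosΔλ=0.34026319; θ=atan2(y, x)=69.8949° ≈ 69.9°
Leg 3: φ1=0.3723468, φ2=1.1191627, Δφ=0.7468159, Δλ=2.3713282 rad; a=sin²(Δφ/2)+cosφ1·cosφ2·sin²(Δλ/2)=0.4822256264; c=2·atan2(√a, √(1-a))=1.535240088; dist=6371·c=9781.015 ≈ 9781.0 km; running total=36831.1 km
Leg 3 bearing: y=sinΔλ·cosφ2=0.30390127, x=cosφ1·sinφ2-sinφ1·cosφ2·cosΔλ=0.95204007; θ=atan2(y, x)=17.7036° ≈ 17.7°
Leg 4: φ1=1.1191627, φ2=0.1144168, Δφ=-1.0047459, Δλ=0.4426312 rad; a=sin²(Δφ/2)+cosφ1·cosφ2·sin²(Δλ/2)=0.2527412951; c=2·atan2(√a, √(1-a))=1.053516815; dist=6371·c=6711.956 ≈ 6712.0 km; running total=43543.1 km
Leg 4 bearing: y=sinΔλ·cosφ2=0.42551803, x=cosφ1·sinφ2-sinφ1·cosφ2·cosΔλ=-0.75788320; θ=atan2(y, x)=150.6877° ≈ 150.7°
Leg 5: φ1=0.1144168, φ2=0.5950386, Δφ=0.4806218, Δλ=-2.1232995 rad; a=sin²(Δφ/2)+cosφ1·cosφ2·sin²(Δλ/2)=0.6838900261; c=2·atan2(√a, √(1-a))=1.947416953; dist=6371·c=12406.993 ≈ 12407.0 km; running total=55950.1 km
Leg 5 bearing: y=sinΔλ·cosφ2=-0.70491275, x=cosφ1·sinφ2-sinφ1·cosφ2·cosΔλ=0.60649472; θ=atan2(y, x)=-49.2919° <0 so +360° → 310.7081° ≈ 310.7°

Leg 1: dist=16135.3 km, bearing=201.6°
Leg 2: dist=10914.8 km, bearing=69.9°
Leg 3: dist=9781.0 km, bearing=17.7°
Leg 4: dist=6712.0 km, bearing=150.7°
Leg 5: dist=12407.0 km, bearing=310.7°
Total: 55950.1 km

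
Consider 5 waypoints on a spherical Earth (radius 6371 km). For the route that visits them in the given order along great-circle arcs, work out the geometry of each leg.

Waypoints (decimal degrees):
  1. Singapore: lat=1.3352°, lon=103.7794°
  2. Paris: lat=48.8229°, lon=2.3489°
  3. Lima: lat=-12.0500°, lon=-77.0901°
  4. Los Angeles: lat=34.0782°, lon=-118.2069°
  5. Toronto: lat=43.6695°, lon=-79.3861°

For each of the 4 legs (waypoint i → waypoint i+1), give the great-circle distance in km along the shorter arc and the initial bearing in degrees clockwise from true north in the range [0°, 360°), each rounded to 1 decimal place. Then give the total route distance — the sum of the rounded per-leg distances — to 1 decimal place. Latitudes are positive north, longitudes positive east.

Leg 1: dist=10728.4 km, bearing=319.5°
Leg 2: dist=10256.8 km, bearing=254.2°
Leg 3: dist=6721.1 km, bearing=321.2°
Leg 4: dist=3489.9 km, bearing=60.5°
Total: 31196.2 km

Leg 1: φ1=0.0233036, φ2=0.8521204, Δφ=0.8288167, Δλ=-1.7702962 rad; a=sin²(Δφ/2)+cosφ1·cosφ2·sin²(Δλ/2)=0.5564524616; c=2·atan2(√a, √(1-a))=1.683942513; dist=6371·c=10728.398 ≈ 10728.4 km; running total=10728.4 km
Leg 1 bearing: y=sinΔλ·cosφ2=-0.64533008, x=cosφ1·sinφ2-sinφ1·cosφ2·cosΔλ=0.75551411; θ=atan2(y, x)=-40.5026° <0 so +360° → 319.4974° ≈ 319.5°
Leg 2: φ1=0.8521204, φ2=-0.2103122, Δφ=-1.0624325, Δλ=-1.3864721 rad; a=sin²(Δφ/2)+cosφ1·cosφ2·sin²(Δλ/2)=0.5195604675; c=2·atan2(√a, √(1-a))=1.609927247; dist=6371·c=10256.846 ≈ 10256.8 km; running total=20985.2 km
Leg 2 bearing: y=sinΔλ·cosφ2=-0.96139938, x=cosφ1·sinφ2-sinφ1·cosφ2·cosΔλ=-0.27236151; θ=atan2(y, x)=-105.8173° <0 so +360° → 254.1827° ≈ 254.2°
Leg 3: φ1=-0.2103122, φ2=0.5947768, Δφ=0.8050890, Δλ=-0.7176235 rad; a=sin²(Δφ/2)+cosφ1·cosφ2·sin²(Δλ/2)=0.2533642184; c=2·atan2(√a, √(1-a))=1.054949611; dist=6371·c=6721.084 ≈ 6721.1 km; running total=27706.3 km
Leg 3 bearing: y=sinΔλ·cosφ2=-0.54466954, x=cosφ1·sinφ2-sinφ1·cosφ2·cosΔλ=0.67824646; θ=atan2(y, x)=-38.7664° <0 so +360° → 321.2336° ≈ 321.2°
Leg 4: φ1=0.5947768, φ2=0.7621766, Δφ=0.1673998, Δλ=0.6775508 rad; a=sin²(Δφ/2)+cosφ1·cosφ2·sin²(Δλ/2)=0.0731589061; c=2·atan2(√a, √(1-a))=0.547781149; dist=6371·c=3489.914 ≈ 3489.9 km; running total=31196.2 km
Leg 4 bearing: y=sinΔλ·cosφ2=0.45344897, x=cosφ1·sinφ2-sinφ1·cosφ2·cosΔλ=0.25614596; θ=atan2(y, x)=60.5386° ≈ 60.5°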